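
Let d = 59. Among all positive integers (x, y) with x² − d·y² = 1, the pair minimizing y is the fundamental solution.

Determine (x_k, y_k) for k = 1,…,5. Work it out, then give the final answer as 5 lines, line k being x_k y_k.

[7; 1,2,7,2,1,14] for √59; ℓ=6 ⇒ convergent index 5
a_0=7:  p_0=7·1+0=7,  q_0=7·0+1=1
…
a_2=2:  p_2=2·8+7=23,  q_2=2·1+1=3
a_3=7:  p_3=7·23+8=169,  q_3=7·3+1=22
a_4=2:  p_4=2·169+23=361,  q_4=2·22+3=47
a_5=1:  p_5=1·361+169=530,  q_5=1·47+22=69
→ (530, 69).  Check: 530²=280900, 59·69²=280899, difference 1.
n=2: (530,69)∘(530,69) = (530·530+59·69·69, 530·69+69·530) = (561799,73140)
n=3: (561799,73140)∘(530,69) = (530·561799+59·69·73140, 530·73140+69·561799) = (595506410,77528331)
n=4: (595506410,77528331)∘(530,69) = (530·595506410+59·69·77528331, 530·77528331+69·595506410) = (631236232801,82179957720)
n=5: (631236232801,82179957720)∘(530,69) = (530·631236232801+59·69·82179957720, 530·82179957720+69·631236232801) = (669109811262650,87110677654869)

530 69
561799 73140
595506410 77528331
631236232801 82179957720
669109811262650 87110677654869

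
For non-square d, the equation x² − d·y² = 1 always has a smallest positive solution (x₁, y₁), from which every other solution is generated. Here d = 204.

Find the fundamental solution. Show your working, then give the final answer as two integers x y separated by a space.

d=204: √d = [14; 3,1,1,6,1,1,3,28] (ℓ=8, even), read p_7/q_7
i=0: a=14 ⇒ p=14, q=1
…
i=4: a=6 ⇒ p=657, q=46
i=5: a=1 ⇒ p=757, q=53
i=6: a=1 ⇒ p=1414, q=99
i=7: a=3 ⇒ p=4999, q=350
fundamental: x₁=4999, y₁=350  (since 24990001 − 204·122500 = 1)

4999 350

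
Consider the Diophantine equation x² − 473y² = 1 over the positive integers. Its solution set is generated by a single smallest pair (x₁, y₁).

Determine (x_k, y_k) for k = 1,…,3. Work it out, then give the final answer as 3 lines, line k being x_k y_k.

87 4
15137 696
2633751 121100

√473 → a₀=21, period (1,2,1,42); ℓ=4 even so k=3
k=0  a_k=21  p_k/q_k = 21/1
k=1  a_k=1  p_k/q_k = 22/1
k=2  a_k=2  p_k/q_k = 65/3
k=3  a_k=1  p_k/q_k = 87/4
→ (87, 4).  Check: 87²=7569, 473·4²=7568, difference 1.
(x_2, y_2) = (87·87 + 473·4·4, 87·4 + 4·87) = (15137, 696)
(x_3, y_3) = (87·15137 + 473·4·696, 87·696 + 4·15137) = (2633751, 121100)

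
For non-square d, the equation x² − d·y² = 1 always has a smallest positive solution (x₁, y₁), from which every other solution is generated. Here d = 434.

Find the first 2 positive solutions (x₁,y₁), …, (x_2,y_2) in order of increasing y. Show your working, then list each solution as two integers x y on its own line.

d=434: √d = [20; 1,4,1,40] (ℓ=4, even), read p_3/q_3
a_0=20:  p_0=20·1+0=20,  q_0=20·0+1=1
…
a_2=4:  p_2=4·21+20=104,  q_2=4·1+1=5
a_3=1:  p_3=1·104+21=125,  q_3=1·5+1=6
→ (125, 6).  Check: 125²=15625, 434·6²=15624, difference 1.
n=2: (125,6)∘(125,6) = (125·125+434·6·6, 125·6+6·125) = (31249,1500)

125 6
31249 1500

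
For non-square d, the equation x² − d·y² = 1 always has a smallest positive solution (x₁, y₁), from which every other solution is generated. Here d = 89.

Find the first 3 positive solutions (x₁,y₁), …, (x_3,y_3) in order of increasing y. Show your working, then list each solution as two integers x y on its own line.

500001 53000
500002000001 53000106000
500003000004500001 53000212000159000

√89 → a₀=9, period (2,3,3,2,18); ℓ=5 odd so k=9
i=0: a=9 ⇒ p=9, q=1
…
i=3: a=3 ⇒ p=217, q=23
…
i=5: a=18 ⇒ p=9217, q=977
…
i=7: a=3 ⇒ p=66019, q=6998
i=8: a=3 ⇒ p=216991, q=23001
i=9: a=2 ⇒ p=500001, q=53000
(x₁, y₁) = (500001, 53000);  500001² − 89·53000² = 1 ✓
k=2:  x_2 = 500001·500001+89·53000·53000 = 500002000001,  y_2 = 500001·53000+53000·500001 = 53000106000
k=3:  x_3 = 500001·500002000001+89·53000·53000106000 = 500003000004500001,  y_3 = 500001·53000106000+53000·500002000001 = 53000212000159000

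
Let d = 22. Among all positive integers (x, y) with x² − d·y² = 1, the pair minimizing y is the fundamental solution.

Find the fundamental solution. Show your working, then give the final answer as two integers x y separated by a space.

197 42

[4; 1,2,4,2,1,8] for √22; ℓ=6 ⇒ convergent index 5
step 0: (4, 1)  from 4·(1,0) + (0,1)
step 1: (5, 1)  from 1·(4,1) + (1,0)
…
step 4: (136, 29)  from 2·(61,13) + (14,3)
step 5: (197, 42)  from 1·(136,29) + (61,13)
fundamental: x₁=197, y₁=42  (since 38809 − 22·1764 = 1)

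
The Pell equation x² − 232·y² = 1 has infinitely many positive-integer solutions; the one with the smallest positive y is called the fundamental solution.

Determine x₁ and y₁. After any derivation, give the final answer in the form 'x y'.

d=232: √d = [15; 4,3,7,3,4,30] (ℓ=6, even), read p_5/q_5
step 0: (15, 1)  from 15·(1,0) + (0,1)
…
step 4: (4539, 298)  from 3·(1447,95) + (198,13)
step 5: (19603, 1287)  from 4·(4539,298) + (1447,95)
(x₁, y₁) = (19603, 1287);  19603² − 232·1287² = 1 ✓

19603 1287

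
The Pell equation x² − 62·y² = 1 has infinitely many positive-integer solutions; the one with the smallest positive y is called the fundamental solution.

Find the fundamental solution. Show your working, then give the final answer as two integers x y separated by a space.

d=62: √d = [7; 1,6,1,14] (ℓ=4, even), read p_3/q_3
k=0  a_k=7  p_k/q_k = 7/1
k=1  a_k=1  p_k/q_k = 8/1
k=2  a_k=6  p_k/q_k = 55/7
k=3  a_k=1  p_k/q_k = 63/8
(x₁, y₁) = (63, 8);  63² − 62·8² = 1 ✓

63 8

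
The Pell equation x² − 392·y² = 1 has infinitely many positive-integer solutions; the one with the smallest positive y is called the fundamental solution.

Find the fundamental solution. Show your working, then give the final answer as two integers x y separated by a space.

99 5

d=392: √d = [19; 1,3,1,38] (ℓ=4, even), read p_3/q_3
step 0: (19, 1)  from 19·(1,0) + (0,1)
…
step 2: (79, 4)  from 3·(20,1) + (19,1)
step 3: (99, 5)  from 1·(79,4) + (20,1)
fundamental: x₁=99, y₁=5  (since 9801 − 392·25 = 1)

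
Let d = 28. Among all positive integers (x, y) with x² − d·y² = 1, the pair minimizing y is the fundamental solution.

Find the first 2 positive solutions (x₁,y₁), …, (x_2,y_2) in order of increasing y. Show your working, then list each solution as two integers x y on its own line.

127 24
32257 6096

[5; 3,2,3,10] for √28; ℓ=4 ⇒ convergent index 3
a_0=5:  p_0=5·1+0=5,  q_0=5·0+1=1
a_1=3:  p_1=3·5+1=16,  q_1=3·1+0=3
a_2=2:  p_2=2·16+5=37,  q_2=2·3+1=7
a_3=3:  p_3=3·37+16=127,  q_3=3·7+3=24
fundamental: x₁=127, y₁=24  (since 16129 − 28·576 = 1)
(127+24√28)^2 = 32257 + 6096√28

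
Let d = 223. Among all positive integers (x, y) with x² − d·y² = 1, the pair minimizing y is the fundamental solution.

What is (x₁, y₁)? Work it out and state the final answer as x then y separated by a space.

224 15

[14; 1,13,1,28] for √223; ℓ=4 ⇒ convergent index 3
k=0  a_k=14  p_k/q_k = 14/1
k=1  a_k=1  p_k/q_k = 15/1
k=2  a_k=13  p_k/q_k = 209/14
k=3  a_k=1  p_k/q_k = 224/15
→ (224, 15).  Check: 224²=50176, 223·15²=50175, difference 1.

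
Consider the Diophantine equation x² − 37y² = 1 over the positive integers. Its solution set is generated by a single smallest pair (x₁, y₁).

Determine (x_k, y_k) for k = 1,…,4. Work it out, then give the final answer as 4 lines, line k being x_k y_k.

73 12
10657 1752
1555849 255780
227143297 37342128

d=37: √d = [6; 12] (ℓ=1, odd), read p_1/q_1
a_0=6:  p_0=6·1+0=6,  q_0=6·0+1=1
a_1=12:  p_1=12·6+1=73,  q_1=12·1+0=12
(x₁, y₁) = (73, 12);  73² − 37·12² = 1 ✓
k=2:  x_2 = 73·73+37·12·12 = 10657,  y_2 = 73·12+12·73 = 1752
k=3:  x_3 = 73·10657+37·12·1752 = 1555849,  y_3 = 73·1752+12·10657 = 255780
k=4:  x_4 = 73·1555849+37·12·255780 = 227143297,  y_4 = 73·255780+12·1555849 = 37342128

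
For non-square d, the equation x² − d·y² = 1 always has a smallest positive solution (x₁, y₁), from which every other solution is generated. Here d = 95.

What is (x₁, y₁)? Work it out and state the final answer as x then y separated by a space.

39 4

d=95: √d = [9; 1,2,1,18] (ℓ=4, even), read p_3/q_3
step 0: (9, 1)  from 9·(1,0) + (0,1)
step 1: (10, 1)  from 1·(9,1) + (1,0)
step 2: (29, 3)  from 2·(10,1) + (9,1)
step 3: (39, 4)  from 1·(29,3) + (10,1)
(x₁, y₁) = (39, 4);  39² − 95·4² = 1 ✓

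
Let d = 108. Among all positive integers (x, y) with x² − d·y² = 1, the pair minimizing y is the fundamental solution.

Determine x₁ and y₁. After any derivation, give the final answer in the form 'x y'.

[10; 2,1,1,4,1,1,2,20] for √108; ℓ=8 ⇒ convergent index 7
a_0=10:  p_0=10·1+0=10,  q_0=10·0+1=1
a_1=2:  p_1=2·10+1=21,  q_1=2·1+0=2
a_2=1:  p_2=1·21+10=31,  q_2=1·2+1=3
a_3=1:  p_3=1·31+21=52,  q_3=1·3+2=5
a_4=4:  p_4=4·52+31=239,  q_4=4·5+3=23
a_5=1:  p_5=1·239+52=291,  q_5=1·23+5=28
a_6=1:  p_6=1·291+239=530,  q_6=1·28+23=51
a_7=2:  p_7=2·530+291=1351,  q_7=2·51+28=130
→ (1351, 130).  Check: 1351²=1825201, 108·130²=1825200, difference 1.

1351 130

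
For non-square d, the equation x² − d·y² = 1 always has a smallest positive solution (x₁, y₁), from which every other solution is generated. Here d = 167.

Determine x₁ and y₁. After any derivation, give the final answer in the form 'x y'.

d=167: √d = [12; 1,11,1,24] (ℓ=4, even), read p_3/q_3
a_0=12:  p_0=12·1+0=12,  q_0=12·0+1=1
a_1=1:  p_1=1·12+1=13,  q_1=1·1+0=1
a_2=11:  p_2=11·13+12=155,  q_2=11·1+1=12
a_3=1:  p_3=1·155+13=168,  q_3=1·12+1=13
(x₁, y₁) = (168, 13);  168² − 167·13² = 1 ✓

168 13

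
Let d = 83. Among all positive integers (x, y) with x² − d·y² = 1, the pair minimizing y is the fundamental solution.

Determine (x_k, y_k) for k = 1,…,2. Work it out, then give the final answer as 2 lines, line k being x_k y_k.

√83 = [9; 9,18, …], period ℓ=2 (even) → k=1
a_0=9:  p_0=9·1+0=9,  q_0=9·0+1=1
a_1=9:  p_1=9·9+1=82,  q_1=9·1+0=9
fundamental: x₁=82, y₁=9  (since 6724 − 83·81 = 1)
k=2:  x_2 = 82·82+83·9·9 = 13447,  y_2 = 82·9+9·82 = 1476

82 9
13447 1476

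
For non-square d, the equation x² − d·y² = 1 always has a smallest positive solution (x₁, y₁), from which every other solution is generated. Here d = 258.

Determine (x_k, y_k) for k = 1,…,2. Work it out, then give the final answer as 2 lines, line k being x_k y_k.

257 16
132097 8224

d=258: √d = [16; 16,32] (ℓ=2, even), read p_1/q_1
step 0: (16, 1)  from 16·(1,0) + (0,1)
step 1: (257, 16)  from 16·(16,1) + (1,0)
(x₁, y₁) = (257, 16);  257² − 258·16² = 1 ✓
(257+16√258)^2 = 132097 + 8224√258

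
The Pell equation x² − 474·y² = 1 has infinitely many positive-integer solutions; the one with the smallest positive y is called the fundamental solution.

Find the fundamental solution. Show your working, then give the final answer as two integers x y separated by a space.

d=474: √d = [21; 1,3,2,1,1,…,3,1,42] (ℓ=14, even), read p_13/q_13
step 0: (21, 1)  from 21·(1,0) + (0,1)
step 1: (22, 1)  from 1·(21,1) + (1,0)
step 2: (87, 4)  from 3·(22,1) + (21,1)
step 3: (196, 9)  from 2·(87,4) + (22,1)
…
step 6: (762, 35)  from 1·(479,22) + (283,13)
step 7: (5051, 232)  from 6·(762,35) + (479,22)
step 8: (5813, 267)  from 1·(5051,232) + (762,35)
step 9: (10864, 499)  from 1·(5813,267) + (5051,232)
step 10: (16677, 766)  from 1·(10864,499) + (5813,267)
step 11: (44218, 2031)  from 2·(16677,766) + (10864,499)
step 12: (149331, 6859)  from 3·(44218,2031) + (16677,766)
step 13: (193549, 8890)  from 1·(149331,6859) + (44218,2031)
→ (193549, 8890).  Check: 193549²=37461215401, 474·8890²=37461215400, difference 1.

193549 8890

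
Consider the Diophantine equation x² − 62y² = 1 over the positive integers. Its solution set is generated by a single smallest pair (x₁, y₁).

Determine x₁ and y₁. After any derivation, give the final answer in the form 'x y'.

63 8

√62 = [7; 1,6,1,14, …], period ℓ=4 (even) → k=3
k=0  a_k=7  p_k/q_k = 7/1
…
k=2  a_k=6  p_k/q_k = 55/7
k=3  a_k=1  p_k/q_k = 63/8
(x₁, y₁) = (63, 8);  63² − 62·8² = 1 ✓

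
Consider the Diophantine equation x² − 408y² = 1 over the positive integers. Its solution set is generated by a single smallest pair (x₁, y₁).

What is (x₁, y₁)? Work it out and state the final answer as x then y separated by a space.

101 5

d=408: √d = [20; 5,40] (ℓ=2, even), read p_1/q_1
a_0=20:  p_0=20·1+0=20,  q_0=20·0+1=1
a_1=5:  p_1=5·20+1=101,  q_1=5·1+0=5
→ (101, 5).  Check: 101²=10201, 408·5²=10200, difference 1.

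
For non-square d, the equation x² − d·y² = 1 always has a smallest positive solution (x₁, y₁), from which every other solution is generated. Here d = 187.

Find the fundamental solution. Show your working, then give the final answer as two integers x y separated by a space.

1682 123

√187 → a₀=13, period (1,2,13,2,1,26); ℓ=6 even so k=5
a_0=13:  p_0=13·1+0=13,  q_0=13·0+1=1
…
a_2=2:  p_2=2·14+13=41,  q_2=2·1+1=3
a_3=13:  p_3=13·41+14=547,  q_3=13·3+1=40
a_4=2:  p_4=2·547+41=1135,  q_4=2·40+3=83
a_5=1:  p_5=1·1135+547=1682,  q_5=1·83+40=123
(x₁, y₁) = (1682, 123);  1682² − 187·123² = 1 ✓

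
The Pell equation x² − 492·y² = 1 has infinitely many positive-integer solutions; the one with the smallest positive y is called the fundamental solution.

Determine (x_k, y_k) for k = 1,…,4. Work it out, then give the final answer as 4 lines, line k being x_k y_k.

[22; 5,1,1,10,1,1,5,44] for √492; ℓ=8 ⇒ convergent index 7
k=0  a_k=22  p_k/q_k = 22/1
…
k=6  a_k=1  p_k/q_k = 5390/243
k=7  a_k=5  p_k/q_k = 29767/1342
(x₁, y₁) = (29767, 1342);  29767² − 492·1342² = 1 ✓
(x_2, y_2) = (29767·29767 + 492·1342·1342, 29767·1342 + 1342·29767) = (1772148577, 79894628)
(x_3, y_3) = (29767·1772148577 + 492·1342·79894628, 29767·79894628 + 1342·1772148577) = (105503093353351, 4756446782010)
(x_4, y_4) = (29767·105503093353351 + 492·1342·4756446782010, 29767·4756446782010 + 1342·105503093353351) = (6281021157926249857, 283170302640288712)

29767 1342
1772148577 79894628
105503093353351 4756446782010
6281021157926249857 283170302640288712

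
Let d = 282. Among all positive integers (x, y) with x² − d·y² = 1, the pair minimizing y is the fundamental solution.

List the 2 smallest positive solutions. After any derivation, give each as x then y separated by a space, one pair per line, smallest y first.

2351 140
11054401 658280

√282 = [16; 1,3,1,4,1,3,1,32, …], period ℓ=8 (even) → k=7
k=0  a_k=16  p_k/q_k = 16/1
…
k=2  a_k=3  p_k/q_k = 67/4
…
k=4  a_k=4  p_k/q_k = 403/24
…
k=6  a_k=3  p_k/q_k = 1864/111
k=7  a_k=1  p_k/q_k = 2351/140
→ (2351, 140).  Check: 2351²=5527201, 282·140²=5527200, difference 1.
(x_2, y_2) = (2351·2351 + 282·140·140, 2351·140 + 140·2351) = (11054401, 658280)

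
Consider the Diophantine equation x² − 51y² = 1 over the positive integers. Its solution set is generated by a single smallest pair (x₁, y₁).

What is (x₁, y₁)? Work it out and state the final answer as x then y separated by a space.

50 7

[7; 7,14] for √51; ℓ=2 ⇒ convergent index 1
i=0: a=7 ⇒ p=7, q=1
i=1: a=7 ⇒ p=50, q=7
→ (50, 7).  Check: 50²=2500, 51·7²=2499, difference 1.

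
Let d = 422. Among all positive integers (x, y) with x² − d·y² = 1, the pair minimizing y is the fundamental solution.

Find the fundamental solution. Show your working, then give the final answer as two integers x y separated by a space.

d=422: √d = [20; 1,1,5,2,1,…,1,1,40] (ℓ=14, even), read p_13/q_13
a_0=20:  p_0=20·1+0=20,  q_0=20·0+1=1
…
a_2=1:  p_2=1·21+20=41,  q_2=1·1+1=2
…
a_4=2:  p_4=2·226+41=493,  q_4=2·11+2=24
…
a_6=3:  p_6=3·719+493=2650,  q_6=3·35+24=129
a_7=20:  p_7=20·2650+719=53719,  q_7=20·129+35=2615
a_8=3:  p_8=3·53719+2650=163807,  q_8=3·2615+129=7974
a_9=1:  p_9=1·163807+53719=217526,  q_9=1·7974+2615=10589
…
a_12=1:  p_12=1·3211821+598859=3810680,  q_12=1·156349+29152=185501
a_13=1:  p_13=1·3810680+3211821=7022501,  q_13=1·185501+156349=341850
(x₁, y₁) = (7022501, 341850);  7022501² − 422·341850² = 1 ✓

7022501 341850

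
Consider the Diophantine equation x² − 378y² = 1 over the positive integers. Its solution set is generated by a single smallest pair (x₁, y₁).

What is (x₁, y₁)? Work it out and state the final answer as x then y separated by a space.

8749 450

[19; 2,3,1,4,1,3,2,38] for √378; ℓ=8 ⇒ convergent index 7
i=0: a=19 ⇒ p=19, q=1
i=1: a=2 ⇒ p=39, q=2
i=2: a=3 ⇒ p=136, q=7
…
i=4: a=4 ⇒ p=836, q=43
…
i=6: a=3 ⇒ p=3869, q=199
i=7: a=2 ⇒ p=8749, q=450
→ (8749, 450).  Check: 8749²=76545001, 378·450²=76545000, difference 1.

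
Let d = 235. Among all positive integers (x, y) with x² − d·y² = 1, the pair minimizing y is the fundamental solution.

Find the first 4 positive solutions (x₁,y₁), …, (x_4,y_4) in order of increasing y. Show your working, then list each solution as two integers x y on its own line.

46 3
4231 276
389206 25389
35802721 2335512

√235 = [15; 3,30, …], period ℓ=2 (even) → k=1
a_0=15:  p_0=15·1+0=15,  q_0=15·0+1=1
a_1=3:  p_1=3·15+1=46,  q_1=3·1+0=3
fundamental: x₁=46, y₁=3  (since 2116 − 235·9 = 1)
k=2:  x_2 = 46·46+235·3·3 = 4231,  y_2 = 46·3+3·46 = 276
k=3:  x_3 = 46·4231+235·3·276 = 389206,  y_3 = 46·276+3·4231 = 25389
k=4:  x_4 = 46·389206+235·3·25389 = 35802721,  y_4 = 46·25389+3·389206 = 2335512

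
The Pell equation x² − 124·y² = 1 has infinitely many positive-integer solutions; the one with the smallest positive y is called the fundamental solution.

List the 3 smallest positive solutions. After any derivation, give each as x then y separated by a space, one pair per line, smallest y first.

4620799 414960
42703566796801 3834893506080
394649197502177907199 35440544156001500880

[11; 7,2,1,1,1,…,2,7,22] for √124; ℓ=16 ⇒ convergent index 15
a_0=11:  p_0=11·1+0=11,  q_0=11·0+1=1
…
a_2=2:  p_2=2·78+11=167,  q_2=2·7+1=15
a_3=1:  p_3=1·167+78=245,  q_3=1·15+7=22
a_4=1:  p_4=1·245+167=412,  q_4=1·22+15=37
…
a_6=3:  p_6=3·657+412=2383,  q_6=3·59+37=214
a_7=1:  p_7=1·2383+657=3040,  q_7=1·214+59=273
…
a_10=3:  p_10=3·17583+14543=67292,  q_10=3·1579+1306=6043
…
a_12=1:  p_12=1·84875+67292=152167,  q_12=1·7622+6043=13665
a_13=1:  p_13=1·152167+84875=237042,  q_13=1·13665+7622=21287
a_14=2:  p_14=2·237042+152167=626251,  q_14=2·21287+13665=56239
a_15=7:  p_15=7·626251+237042=4620799,  q_15=7·56239+21287=414960
→ (4620799, 414960).  Check: 4620799²=21351783398401, 124·414960²=21351783398400, difference 1.
(4620799+414960√124)^2 = 42703566796801 + 3834893506080√124
(4620799+414960√124)^3 = 394649197502177907199 + 35440544156001500880√124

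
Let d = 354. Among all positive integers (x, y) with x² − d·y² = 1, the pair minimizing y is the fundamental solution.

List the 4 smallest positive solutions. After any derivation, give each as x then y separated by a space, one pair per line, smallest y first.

√354 → a₀=18, period (1,4,2,2,18,2,2,4,1,36); ℓ=10 even so k=9
step 0: (18, 1)  from 18·(1,0) + (0,1)
step 1: (19, 1)  from 1·(18,1) + (1,0)
step 2: (94, 5)  from 4·(19,1) + (18,1)
step 3: (207, 11)  from 2·(94,5) + (19,1)
…
step 6: (19210, 1021)  from 2·(9351,497) + (508,27)
step 7: (47771, 2539)  from 2·(19210,1021) + (9351,497)
step 8: (210294, 11177)  from 4·(47771,2539) + (19210,1021)
step 9: (258065, 13716)  from 1·(210294,11177) + (47771,2539)
→ (258065, 13716).  Check: 258065²=66597544225, 354·13716²=66597544224, difference 1.
k=2:  x_2 = 258065·258065+354·13716·13716 = 133195088449,  y_2 = 258065·13716+13716·258065 = 7079239080
k=3:  x_3 = 258065·133195088449+354·13716·7079239080 = 68745981000924305,  y_3 = 258065·7079239080+13716·133195088449 = 3653807666346684
k=4:  x_4 = 258065·68745981000924305+354·13716·3653807666346684 = 35481863173873866451201,  y_4 = 258065·3653807666346684+13716·68745981000924305 = 1885839750824434773840

258065 13716
133195088449 7079239080
68745981000924305 3653807666346684
35481863173873866451201 1885839750824434773840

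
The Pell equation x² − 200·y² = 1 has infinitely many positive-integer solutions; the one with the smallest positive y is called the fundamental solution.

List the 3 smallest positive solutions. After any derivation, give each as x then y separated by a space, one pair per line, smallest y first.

d=200: √d = [14; 7,28] (ℓ=2, even), read p_1/q_1
i=0: a=14 ⇒ p=14, q=1
i=1: a=7 ⇒ p=99, q=7
→ (99, 7).  Check: 99²=9801, 200·7²=9800, difference 1.
k=2:  x_2 = 99·99+200·7·7 = 19601,  y_2 = 99·7+7·99 = 1386
k=3:  x_3 = 99·19601+200·7·1386 = 3880899,  y_3 = 99·1386+7·19601 = 274421

99 7
19601 1386
3880899 274421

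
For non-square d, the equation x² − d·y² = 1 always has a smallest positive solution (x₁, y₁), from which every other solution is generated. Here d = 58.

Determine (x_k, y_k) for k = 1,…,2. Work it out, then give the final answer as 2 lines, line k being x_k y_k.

19603 2574
768555217 100916244

d=58: √d = [7; 1,1,1,1,1,1,14] (ℓ=7, odd), read p_13/q_13
k=0  a_k=7  p_k/q_k = 7/1
k=1  a_k=1  p_k/q_k = 8/1
…
k=6  a_k=1  p_k/q_k = 99/13
k=7  a_k=14  p_k/q_k = 1447/190
k=8  a_k=1  p_k/q_k = 1546/203
k=9  a_k=1  p_k/q_k = 2993/393
…
k=12  a_k=1  p_k/q_k = 12071/1585
k=13  a_k=1  p_k/q_k = 19603/2574
fundamental: x₁=19603, y₁=2574  (since 384277609 − 58·6625476 = 1)
(x_2, y_2) = (19603·19603 + 58·2574·2574, 19603·2574 + 2574·19603) = (768555217, 100916244)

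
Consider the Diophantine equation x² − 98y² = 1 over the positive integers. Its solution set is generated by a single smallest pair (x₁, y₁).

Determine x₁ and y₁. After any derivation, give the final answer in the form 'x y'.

99 10

[9; 1,8,1,18] for √98; ℓ=4 ⇒ convergent index 3
i=0: a=9 ⇒ p=9, q=1
i=1: a=1 ⇒ p=10, q=1
i=2: a=8 ⇒ p=89, q=9
i=3: a=1 ⇒ p=99, q=10
fundamental: x₁=99, y₁=10  (since 9801 − 98·100 = 1)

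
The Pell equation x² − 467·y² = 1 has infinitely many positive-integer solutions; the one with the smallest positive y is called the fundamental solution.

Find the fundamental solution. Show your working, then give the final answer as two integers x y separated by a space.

1625626 75225

[21; 1,1,1,1,3,…,1,1,42] for √467; ℓ=14 ⇒ convergent index 13
step 0: (21, 1)  from 21·(1,0) + (0,1)
step 1: (22, 1)  from 1·(21,1) + (1,0)
step 2: (43, 2)  from 1·(22,1) + (21,1)
…
step 4: (108, 5)  from 1·(65,3) + (43,2)
step 5: (389, 18)  from 3·(108,5) + (65,3)
step 6: (1275, 59)  from 3·(389,18) + (108,5)
step 7: (27164, 1257)  from 21·(1275,59) + (389,18)
step 8: (82767, 3830)  from 3·(27164,1257) + (1275,59)
step 9: (275465, 12747)  from 3·(82767,3830) + (27164,1257)
step 10: (358232, 16577)  from 1·(275465,12747) + (82767,3830)
step 11: (633697, 29324)  from 1·(358232,16577) + (275465,12747)
step 12: (991929, 45901)  from 1·(633697,29324) + (358232,16577)
step 13: (1625626, 75225)  from 1·(991929,45901) + (633697,29324)
fundamental: x₁=1625626, y₁=75225  (since 2642659891876 − 467·5658800625 = 1)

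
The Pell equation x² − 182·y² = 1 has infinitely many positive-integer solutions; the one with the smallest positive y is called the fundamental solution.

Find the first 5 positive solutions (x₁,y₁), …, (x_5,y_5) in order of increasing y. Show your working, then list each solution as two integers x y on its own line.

27 2
1457 108
78651 5830
4245697 314712
229188987 16988618

[13; 2,26] for √182; ℓ=2 ⇒ convergent index 1
k=0  a_k=13  p_k/q_k = 13/1
k=1  a_k=2  p_k/q_k = 27/2
→ (27, 2).  Check: 27²=729, 182·2²=728, difference 1.
k=2:  x_2 = 27·27+182·2·2 = 1457,  y_2 = 27·2+2·27 = 108
k=3:  x_3 = 27·1457+182·2·108 = 78651,  y_3 = 27·108+2·1457 = 5830
k=4:  x_4 = 27·78651+182·2·5830 = 4245697,  y_4 = 27·5830+2·78651 = 314712
k=5:  x_5 = 27·4245697+182·2·314712 = 229188987,  y_5 = 27·314712+2·4245697 = 16988618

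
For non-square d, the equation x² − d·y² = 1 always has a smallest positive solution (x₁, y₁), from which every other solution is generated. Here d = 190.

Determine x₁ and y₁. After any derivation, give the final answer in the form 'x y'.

d=190: √d = [13; 1,3,1,1,1,…,3,1,26] (ℓ=14, even), read p_13/q_13
k=0  a_k=13  p_k/q_k = 13/1
…
k=2  a_k=3  p_k/q_k = 55/4
k=3  a_k=1  p_k/q_k = 69/5
k=4  a_k=1  p_k/q_k = 124/9
k=5  a_k=1  p_k/q_k = 193/14
k=6  a_k=2  p_k/q_k = 510/37
k=7  a_k=2  p_k/q_k = 1213/88
…
k=11  a_k=1  p_k/q_k = 11234/815
k=12  a_k=3  p_k/q_k = 40787/2959
k=13  a_k=1  p_k/q_k = 52021/3774
(x₁, y₁) = (52021, 3774);  52021² − 190·3774² = 1 ✓

52021 3774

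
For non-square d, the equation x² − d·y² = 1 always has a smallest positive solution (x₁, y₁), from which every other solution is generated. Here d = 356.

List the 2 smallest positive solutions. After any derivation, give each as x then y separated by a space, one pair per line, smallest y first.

d=356: √d = [18; 1,6,1,1,2,…,6,1,36] (ℓ=14, even), read p_13/q_13
k=0  a_k=18  p_k/q_k = 18/1
…
k=2  a_k=6  p_k/q_k = 132/7
…
k=5  a_k=2  p_k/q_k = 717/38
k=6  a_k=1  p_k/q_k = 1000/53
k=7  a_k=8  p_k/q_k = 8717/462
…
k=10  a_k=1  p_k/q_k = 37868/2007
k=11  a_k=1  p_k/q_k = 66019/3499
k=12  a_k=6  p_k/q_k = 433982/23001
k=13  a_k=1  p_k/q_k = 500001/26500
(x₁, y₁) = (500001, 26500);  500001² − 356·26500² = 1 ✓
(x_2, y_2) = (500001·500001 + 356·26500·26500, 500001·26500 + 26500·500001) = (500002000001, 26500053000)

500001 26500
500002000001 26500053000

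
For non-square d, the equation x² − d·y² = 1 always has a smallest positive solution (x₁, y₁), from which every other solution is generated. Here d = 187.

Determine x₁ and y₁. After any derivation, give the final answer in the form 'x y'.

d=187: √d = [13; 1,2,13,2,1,26] (ℓ=6, even), read p_5/q_5
a_0=13:  p_0=13·1+0=13,  q_0=13·0+1=1
a_1=1:  p_1=1·13+1=14,  q_1=1·1+0=1
…
a_3=13:  p_3=13·41+14=547,  q_3=13·3+1=40
a_4=2:  p_4=2·547+41=1135,  q_4=2·40+3=83
a_5=1:  p_5=1·1135+547=1682,  q_5=1·83+40=123
(x₁, y₁) = (1682, 123);  1682² − 187·123² = 1 ✓

1682 123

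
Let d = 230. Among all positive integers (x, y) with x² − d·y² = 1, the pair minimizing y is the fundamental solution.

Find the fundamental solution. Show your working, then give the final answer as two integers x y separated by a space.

√230 = [15; 6,30, …], period ℓ=2 (even) → k=1
step 0: (15, 1)  from 15·(1,0) + (0,1)
step 1: (91, 6)  from 6·(15,1) + (1,0)
→ (91, 6).  Check: 91²=8281, 230·6²=8280, difference 1.

91 6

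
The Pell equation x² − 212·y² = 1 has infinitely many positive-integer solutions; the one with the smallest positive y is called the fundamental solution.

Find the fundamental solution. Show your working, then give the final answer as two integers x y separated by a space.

66249 4550

√212 → a₀=14, period (1,1,3,1,1,…,1,1,28); ℓ=14 even so k=13
step 0: (14, 1)  from 14·(1,0) + (0,1)
…
step 2: (29, 2)  from 1·(15,1) + (14,1)
step 3: (102, 7)  from 3·(29,2) + (15,1)
step 4: (131, 9)  from 1·(102,7) + (29,2)
…
step 7: (2417, 166)  from 6·(364,25) + (233,16)
…
step 10: (7979, 548)  from 1·(5198,357) + (2781,191)
…
step 12: (37114, 2549)  from 1·(29135,2001) + (7979,548)
step 13: (66249, 4550)  from 1·(37114,2549) + (29135,2001)
→ (66249, 4550).  Check: 66249²=4388930001, 212·4550²=4388930000, difference 1.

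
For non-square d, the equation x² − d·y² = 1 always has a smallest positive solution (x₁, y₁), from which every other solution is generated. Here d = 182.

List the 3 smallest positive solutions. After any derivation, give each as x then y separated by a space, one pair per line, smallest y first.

√182 → a₀=13, period (2,26); ℓ=2 even so k=1
a_0=13:  p_0=13·1+0=13,  q_0=13·0+1=1
a_1=2:  p_1=2·13+1=27,  q_1=2·1+0=2
(x₁, y₁) = (27, 2);  27² − 182·2² = 1 ✓
k=2:  x_2 = 27·27+182·2·2 = 1457,  y_2 = 27·2+2·27 = 108
k=3:  x_3 = 27·1457+182·2·108 = 78651,  y_3 = 27·108+2·1457 = 5830

27 2
1457 108
78651 5830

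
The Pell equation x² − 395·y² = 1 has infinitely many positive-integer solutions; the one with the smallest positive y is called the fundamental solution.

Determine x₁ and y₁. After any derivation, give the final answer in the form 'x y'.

[19; 1,6,1,38] for √395; ℓ=4 ⇒ convergent index 3
a_0=19:  p_0=19·1+0=19,  q_0=19·0+1=1
…
a_2=6:  p_2=6·20+19=139,  q_2=6·1+1=7
a_3=1:  p_3=1·139+20=159,  q_3=1·7+1=8
(x₁, y₁) = (159, 8);  159² − 395·8² = 1 ✓

159 8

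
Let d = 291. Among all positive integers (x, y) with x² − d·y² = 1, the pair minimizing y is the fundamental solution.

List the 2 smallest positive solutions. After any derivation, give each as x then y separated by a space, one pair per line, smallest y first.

√291 = [17; 17,34, …], period ℓ=2 (even) → k=1
a_0=17:  p_0=17·1+0=17,  q_0=17·0+1=1
a_1=17:  p_1=17·17+1=290,  q_1=17·1+0=17
(x₁, y₁) = (290, 17);  290² − 291·17² = 1 ✓
(x_2, y_2) = (290·290 + 291·17·17, 290·17 + 17·290) = (168199, 9860)

290 17
168199 9860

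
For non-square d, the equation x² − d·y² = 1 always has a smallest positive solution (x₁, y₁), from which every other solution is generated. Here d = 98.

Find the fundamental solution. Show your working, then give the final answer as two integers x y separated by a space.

99 10

√98 = [9; 1,8,1,18, …], period ℓ=4 (even) → k=3
step 0: (9, 1)  from 9·(1,0) + (0,1)
…
step 2: (89, 9)  from 8·(10,1) + (9,1)
step 3: (99, 10)  from 1·(89,9) + (10,1)
(x₁, y₁) = (99, 10);  99² − 98·10² = 1 ✓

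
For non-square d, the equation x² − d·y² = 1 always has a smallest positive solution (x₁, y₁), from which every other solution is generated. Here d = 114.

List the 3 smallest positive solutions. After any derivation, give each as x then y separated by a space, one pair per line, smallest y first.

1025 96
2101249 196800
4307559425 403439904

[10; 1,2,10,2,1,20] for √114; ℓ=6 ⇒ convergent index 5
i=0: a=10 ⇒ p=10, q=1
…
i=3: a=10 ⇒ p=331, q=31
i=4: a=2 ⇒ p=694, q=65
i=5: a=1 ⇒ p=1025, q=96
fundamental: x₁=1025, y₁=96  (since 1050625 − 114·9216 = 1)
(x_2, y_2) = (1025·1025 + 114·96·96, 1025·96 + 96·1025) = (2101249, 196800)
(x_3, y_3) = (1025·2101249 + 114·96·196800, 1025·196800 + 96·2101249) = (4307559425, 403439904)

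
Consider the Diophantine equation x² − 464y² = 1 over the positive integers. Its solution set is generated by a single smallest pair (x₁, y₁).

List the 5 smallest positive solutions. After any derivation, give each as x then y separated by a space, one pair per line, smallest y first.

9801 455
192119201 8918910
3765920568201 174828473365
73819574785756801 3426987725981820
1447011301184484245001 67175813229867162275

[21; 1,1,5,1,1,1,5,1,1,42] for √464; ℓ=10 ⇒ convergent index 9
k=0  a_k=21  p_k/q_k = 21/1
…
k=3  a_k=5  p_k/q_k = 237/11
…
k=6  a_k=1  p_k/q_k = 797/37
…
k=8  a_k=1  p_k/q_k = 5299/246
k=9  a_k=1  p_k/q_k = 9801/455
(x₁, y₁) = (9801, 455);  9801² − 464·455² = 1 ✓
(9801+455√464)^2 = 192119201 + 8918910√464
(9801+455√464)^3 = 3765920568201 + 174828473365√464
(9801+455√464)^4 = 73819574785756801 + 3426987725981820√464
(9801+455√464)^5 = 1447011301184484245001 + 67175813229867162275√464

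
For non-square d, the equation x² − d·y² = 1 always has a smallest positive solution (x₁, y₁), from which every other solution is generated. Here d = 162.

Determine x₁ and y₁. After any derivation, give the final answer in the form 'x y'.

[12; 1,2,1,2,12,2,1,2,1,24] for √162; ℓ=10 ⇒ convergent index 9
a_0=12:  p_0=12·1+0=12,  q_0=12·0+1=1
…
a_3=1:  p_3=1·38+13=51,  q_3=1·3+1=4
a_4=2:  p_4=2·51+38=140,  q_4=2·4+3=11
a_5=12:  p_5=12·140+51=1731,  q_5=12·11+4=136
…
a_8=2:  p_8=2·5333+3602=14268,  q_8=2·419+283=1121
a_9=1:  p_9=1·14268+5333=19601,  q_9=1·1121+419=1540
fundamental: x₁=19601, y₁=1540  (since 384199201 − 162·2371600 = 1)

19601 1540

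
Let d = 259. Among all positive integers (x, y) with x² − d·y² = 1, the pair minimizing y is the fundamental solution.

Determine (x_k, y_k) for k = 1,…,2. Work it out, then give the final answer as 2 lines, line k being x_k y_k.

√259 → a₀=16, period (10,1,2,3,4,3,2,1,10,32); ℓ=10 even so k=9
i=0: a=16 ⇒ p=16, q=1
…
i=3: a=2 ⇒ p=515, q=32
…
i=8: a=1 ⇒ p=79196, q=4921
i=9: a=10 ⇒ p=847225, q=52644
fundamental: x₁=847225, y₁=52644  (since 717790200625 − 259·2771390736 = 1)
n=2: (847225,52644)∘(847225,52644) = (847225·847225+259·52644·52644, 847225·52644+52644·847225) = (1435580401249,89202625800)

847225 52644
1435580401249 89202625800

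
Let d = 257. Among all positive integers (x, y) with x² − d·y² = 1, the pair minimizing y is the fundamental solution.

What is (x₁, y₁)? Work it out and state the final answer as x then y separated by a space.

√257 = [16; 32, …], period ℓ=1 (odd) → k=1
i=0: a=16 ⇒ p=16, q=1
i=1: a=32 ⇒ p=513, q=32
fundamental: x₁=513, y₁=32  (since 263169 − 257·1024 = 1)

513 32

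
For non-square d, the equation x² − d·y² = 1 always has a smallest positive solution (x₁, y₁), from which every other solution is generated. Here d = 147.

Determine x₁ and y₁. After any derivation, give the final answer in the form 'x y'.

97 8

√147 = [12; 8,24, …], period ℓ=2 (even) → k=1
a_0=12:  p_0=12·1+0=12,  q_0=12·0+1=1
a_1=8:  p_1=8·12+1=97,  q_1=8·1+0=8
fundamental: x₁=97, y₁=8  (since 9409 − 147·64 = 1)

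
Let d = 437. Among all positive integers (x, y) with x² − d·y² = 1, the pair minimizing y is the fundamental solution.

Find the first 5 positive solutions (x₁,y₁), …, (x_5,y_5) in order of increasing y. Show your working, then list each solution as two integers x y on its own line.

[20; 1,9,2,9,1,40] for √437; ℓ=6 ⇒ convergent index 5
step 0: (20, 1)  from 20·(1,0) + (0,1)
…
step 4: (4160, 199)  from 9·(439,21) + (209,10)
step 5: (4599, 220)  from 1·(4160,199) + (439,21)
(x₁, y₁) = (4599, 220);  4599² − 437·220² = 1 ✓
n=2: (4599,220)∘(4599,220) = (4599·4599+437·220·220, 4599·220+220·4599) = (42301601,2023560)
n=3: (42301601,2023560)∘(4599,220) = (4599·42301601+437·220·2023560, 4599·2023560+220·42301601) = (389090121399,18612704660)
n=4: (389090121399,18612704660)∘(4599,220) = (4599·389090121399+437·220·18612704660, 4599·18612704660+220·389090121399) = (3578850894326401,171199655439120)
n=5: (3578850894326401,171199655439120)∘(4599,220) = (4599·3578850894326401+437·220·171199655439120, 4599·171199655439120+220·3578850894326401) = (32918270136924114999,1574694412116321100)

4599 220
42301601 2023560
389090121399 18612704660
3578850894326401 171199655439120
32918270136924114999 1574694412116321100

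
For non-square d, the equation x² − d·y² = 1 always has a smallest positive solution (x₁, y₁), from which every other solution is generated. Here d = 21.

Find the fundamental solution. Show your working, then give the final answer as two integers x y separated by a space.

√21 → a₀=4, period (1,1,2,1,1,8); ℓ=6 even so k=5
i=0: a=4 ⇒ p=4, q=1
…
i=3: a=2 ⇒ p=23, q=5
i=4: a=1 ⇒ p=32, q=7
i=5: a=1 ⇒ p=55, q=12
(x₁, y₁) = (55, 12);  55² − 21·12² = 1 ✓

55 12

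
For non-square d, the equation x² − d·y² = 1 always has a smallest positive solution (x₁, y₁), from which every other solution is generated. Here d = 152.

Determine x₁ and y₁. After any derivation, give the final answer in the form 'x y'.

[12; 3,24] for √152; ℓ=2 ⇒ convergent index 1
i=0: a=12 ⇒ p=12, q=1
i=1: a=3 ⇒ p=37, q=3
→ (37, 3).  Check: 37²=1369, 152·3²=1368, difference 1.

37 3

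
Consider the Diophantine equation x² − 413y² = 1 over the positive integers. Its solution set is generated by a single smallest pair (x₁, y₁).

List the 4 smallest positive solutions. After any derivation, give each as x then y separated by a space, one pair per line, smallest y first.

113399 5580
25718666401 1265532840
5832942102300599 287020317040740
1322899602891852585601 65095633862940217680

[20; 3,9,1,4,1,9,3,40] for √413; ℓ=8 ⇒ convergent index 7
step 0: (20, 1)  from 20·(1,0) + (0,1)
step 1: (61, 3)  from 3·(20,1) + (1,0)
step 2: (569, 28)  from 9·(61,3) + (20,1)
…
step 4: (3089, 152)  from 4·(630,31) + (569,28)
step 5: (3719, 183)  from 1·(3089,152) + (630,31)
step 6: (36560, 1799)  from 9·(3719,183) + (3089,152)
step 7: (113399, 5580)  from 3·(36560,1799) + (3719,183)
(x₁, y₁) = (113399, 5580);  113399² − 413·5580² = 1 ✓
n=2: (113399,5580)∘(113399,5580) = (113399·113399+413·5580·5580, 113399·5580+5580·113399) = (25718666401,1265532840)
n=3: (25718666401,1265532840)∘(113399,5580) = (113399·25718666401+413·5580·1265532840, 113399·1265532840+5580·25718666401) = (5832942102300599,287020317040740)
n=4: (5832942102300599,287020317040740)∘(113399,5580) = (113399·5832942102300599+413·5580·287020317040740, 113399·287020317040740+5580·5832942102300599) = (1322899602891852585601,65095633862940217680)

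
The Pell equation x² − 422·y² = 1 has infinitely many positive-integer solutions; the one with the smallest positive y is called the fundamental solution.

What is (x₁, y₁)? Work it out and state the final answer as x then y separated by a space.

7022501 341850

d=422: √d = [20; 1,1,5,2,1,…,1,1,40] (ℓ=14, even), read p_13/q_13
k=0  a_k=20  p_k/q_k = 20/1
k=1  a_k=1  p_k/q_k = 21/1
k=2  a_k=1  p_k/q_k = 41/2
k=3  a_k=5  p_k/q_k = 226/11
k=4  a_k=2  p_k/q_k = 493/24
k=5  a_k=1  p_k/q_k = 719/35
k=6  a_k=3  p_k/q_k = 2650/129
k=7  a_k=20  p_k/q_k = 53719/2615
k=8  a_k=3  p_k/q_k = 163807/7974
k=9  a_k=1  p_k/q_k = 217526/10589
k=10  a_k=2  p_k/q_k = 598859/29152
…
k=12  a_k=1  p_k/q_k = 3810680/185501
k=13  a_k=1  p_k/q_k = 7022501/341850
→ (7022501, 341850).  Check: 7022501²=49315520295001, 422·341850²=49315520295000, difference 1.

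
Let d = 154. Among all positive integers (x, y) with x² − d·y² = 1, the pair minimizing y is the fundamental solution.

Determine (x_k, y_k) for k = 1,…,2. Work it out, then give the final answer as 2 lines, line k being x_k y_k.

[12; 2,2,3,1,2,1,3,2,2,24] for √154; ℓ=10 ⇒ convergent index 9
a_0=12:  p_0=12·1+0=12,  q_0=12·0+1=1
a_1=2:  p_1=2·12+1=25,  q_1=2·1+0=2
…
a_4=1:  p_4=1·211+62=273,  q_4=1·17+5=22
a_5=2:  p_5=2·273+211=757,  q_5=2·22+17=61
a_6=1:  p_6=1·757+273=1030,  q_6=1·61+22=83
…
a_8=2:  p_8=2·3847+1030=8724,  q_8=2·310+83=703
a_9=2:  p_9=2·8724+3847=21295,  q_9=2·703+310=1716
(x₁, y₁) = (21295, 1716);  21295² − 154·1716² = 1 ✓
(21295+1716√154)^2 = 906954049 + 73084440√154

21295 1716
906954049 73084440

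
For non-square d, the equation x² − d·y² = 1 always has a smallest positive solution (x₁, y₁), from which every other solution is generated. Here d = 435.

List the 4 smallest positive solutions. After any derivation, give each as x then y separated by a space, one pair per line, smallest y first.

146 7
42631 2044
12448106 596841
3634804321 174275528

√435 = [20; 1,5,1,40, …], period ℓ=4 (even) → k=3
k=0  a_k=20  p_k/q_k = 20/1
k=1  a_k=1  p_k/q_k = 21/1
k=2  a_k=5  p_k/q_k = 125/6
k=3  a_k=1  p_k/q_k = 146/7
fundamental: x₁=146, y₁=7  (since 21316 − 435·49 = 1)
(146+7√435)^2 = 42631 + 2044√435
(146+7√435)^3 = 12448106 + 596841√435
(146+7√435)^4 = 3634804321 + 174275528√435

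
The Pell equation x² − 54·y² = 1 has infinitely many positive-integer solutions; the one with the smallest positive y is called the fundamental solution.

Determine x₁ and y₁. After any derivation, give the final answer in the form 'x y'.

485 66

√54 = [7; 2,1,6,1,2,14, …], period ℓ=6 (even) → k=5
a_0=7:  p_0=7·1+0=7,  q_0=7·0+1=1
…
a_2=1:  p_2=1·15+7=22,  q_2=1·2+1=3
…
a_4=1:  p_4=1·147+22=169,  q_4=1·20+3=23
a_5=2:  p_5=2·169+147=485,  q_5=2·23+20=66
fundamental: x₁=485, y₁=66  (since 235225 − 54·4356 = 1)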